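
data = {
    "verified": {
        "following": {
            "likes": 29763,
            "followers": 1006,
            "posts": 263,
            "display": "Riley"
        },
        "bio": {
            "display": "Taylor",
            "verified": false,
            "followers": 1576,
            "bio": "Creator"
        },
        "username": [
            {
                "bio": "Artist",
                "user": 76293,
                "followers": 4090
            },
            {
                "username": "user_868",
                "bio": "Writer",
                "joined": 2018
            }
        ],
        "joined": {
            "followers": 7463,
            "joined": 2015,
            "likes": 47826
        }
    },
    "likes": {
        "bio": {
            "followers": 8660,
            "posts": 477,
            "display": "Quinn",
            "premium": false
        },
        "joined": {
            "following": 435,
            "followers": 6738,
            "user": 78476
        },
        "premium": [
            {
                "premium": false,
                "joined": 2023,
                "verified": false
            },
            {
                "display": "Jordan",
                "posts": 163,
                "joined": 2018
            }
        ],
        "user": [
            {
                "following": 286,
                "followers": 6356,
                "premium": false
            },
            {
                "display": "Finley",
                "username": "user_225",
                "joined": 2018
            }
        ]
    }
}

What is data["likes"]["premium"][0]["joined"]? 2023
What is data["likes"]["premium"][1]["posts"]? 163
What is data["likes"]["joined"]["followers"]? 6738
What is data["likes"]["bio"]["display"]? "Quinn"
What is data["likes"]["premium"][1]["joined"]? 2018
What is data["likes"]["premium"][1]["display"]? "Jordan"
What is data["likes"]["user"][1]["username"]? "user_225"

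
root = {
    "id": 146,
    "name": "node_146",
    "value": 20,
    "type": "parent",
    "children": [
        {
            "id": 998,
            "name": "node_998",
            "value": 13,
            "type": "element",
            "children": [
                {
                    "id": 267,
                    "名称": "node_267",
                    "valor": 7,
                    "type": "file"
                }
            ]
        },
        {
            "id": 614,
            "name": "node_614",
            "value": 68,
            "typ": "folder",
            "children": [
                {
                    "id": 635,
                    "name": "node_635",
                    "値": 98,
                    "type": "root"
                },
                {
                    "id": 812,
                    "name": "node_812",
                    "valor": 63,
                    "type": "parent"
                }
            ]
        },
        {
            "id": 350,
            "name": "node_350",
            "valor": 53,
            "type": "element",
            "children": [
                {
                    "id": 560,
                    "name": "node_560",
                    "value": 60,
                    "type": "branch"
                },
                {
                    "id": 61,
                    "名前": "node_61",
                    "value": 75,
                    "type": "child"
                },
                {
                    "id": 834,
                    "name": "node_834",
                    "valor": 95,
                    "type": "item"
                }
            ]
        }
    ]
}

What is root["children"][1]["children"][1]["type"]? "parent"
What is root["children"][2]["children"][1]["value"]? 75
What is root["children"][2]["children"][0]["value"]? 60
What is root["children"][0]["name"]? "node_998"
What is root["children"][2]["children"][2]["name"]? "node_834"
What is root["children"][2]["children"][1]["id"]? 61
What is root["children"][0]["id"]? 998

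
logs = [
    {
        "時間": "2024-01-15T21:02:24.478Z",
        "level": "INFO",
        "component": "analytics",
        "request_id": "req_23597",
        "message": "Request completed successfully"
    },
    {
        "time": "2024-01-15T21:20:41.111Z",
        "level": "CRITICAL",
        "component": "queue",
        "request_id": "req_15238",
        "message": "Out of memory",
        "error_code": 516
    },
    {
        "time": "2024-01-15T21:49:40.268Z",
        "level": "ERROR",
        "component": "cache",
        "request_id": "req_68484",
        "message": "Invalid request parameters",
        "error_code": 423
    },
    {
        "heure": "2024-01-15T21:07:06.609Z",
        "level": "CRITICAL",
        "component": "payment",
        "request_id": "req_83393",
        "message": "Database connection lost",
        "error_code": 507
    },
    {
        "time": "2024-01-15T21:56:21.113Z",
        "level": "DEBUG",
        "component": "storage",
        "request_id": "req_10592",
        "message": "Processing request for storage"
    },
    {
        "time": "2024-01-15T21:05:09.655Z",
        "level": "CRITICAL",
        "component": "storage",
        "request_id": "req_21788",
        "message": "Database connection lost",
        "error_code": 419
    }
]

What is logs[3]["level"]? "CRITICAL"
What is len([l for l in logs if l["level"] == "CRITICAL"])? 3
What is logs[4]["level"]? "DEBUG"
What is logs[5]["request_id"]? "req_21788"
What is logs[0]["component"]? "analytics"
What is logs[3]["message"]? "Database connection lost"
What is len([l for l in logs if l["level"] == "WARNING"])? 0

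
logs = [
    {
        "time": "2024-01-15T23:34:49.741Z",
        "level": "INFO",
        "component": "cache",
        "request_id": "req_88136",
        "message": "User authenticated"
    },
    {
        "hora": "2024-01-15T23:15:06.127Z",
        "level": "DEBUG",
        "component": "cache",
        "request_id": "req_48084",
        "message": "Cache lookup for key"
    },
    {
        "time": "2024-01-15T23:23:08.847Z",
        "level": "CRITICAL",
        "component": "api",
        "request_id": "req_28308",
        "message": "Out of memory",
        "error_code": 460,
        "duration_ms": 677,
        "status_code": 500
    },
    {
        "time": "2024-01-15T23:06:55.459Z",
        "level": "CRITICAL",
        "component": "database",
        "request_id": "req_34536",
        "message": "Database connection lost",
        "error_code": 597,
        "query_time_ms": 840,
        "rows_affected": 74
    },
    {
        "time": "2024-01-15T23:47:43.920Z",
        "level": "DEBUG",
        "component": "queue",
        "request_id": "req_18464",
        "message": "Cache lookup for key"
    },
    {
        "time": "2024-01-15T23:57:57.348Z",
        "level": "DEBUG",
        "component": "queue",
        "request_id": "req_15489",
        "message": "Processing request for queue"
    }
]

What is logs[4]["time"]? "2024-01-15T23:47:43.920Z"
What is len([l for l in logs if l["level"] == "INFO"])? 1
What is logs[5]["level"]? "DEBUG"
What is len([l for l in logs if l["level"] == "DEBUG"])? 3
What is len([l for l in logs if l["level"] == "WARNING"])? 0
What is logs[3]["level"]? "CRITICAL"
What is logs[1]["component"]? "cache"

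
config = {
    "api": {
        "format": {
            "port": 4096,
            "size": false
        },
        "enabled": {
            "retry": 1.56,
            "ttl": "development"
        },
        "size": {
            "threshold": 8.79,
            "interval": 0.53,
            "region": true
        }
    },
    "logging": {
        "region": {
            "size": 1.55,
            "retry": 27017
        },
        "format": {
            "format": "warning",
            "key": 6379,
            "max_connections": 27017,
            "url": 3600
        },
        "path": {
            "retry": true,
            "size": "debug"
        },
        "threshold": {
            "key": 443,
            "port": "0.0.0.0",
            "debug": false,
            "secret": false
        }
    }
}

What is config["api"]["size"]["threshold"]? 8.79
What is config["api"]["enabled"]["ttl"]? "development"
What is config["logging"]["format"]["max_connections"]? 27017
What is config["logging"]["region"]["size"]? 1.55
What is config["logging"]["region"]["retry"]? 27017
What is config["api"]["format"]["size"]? False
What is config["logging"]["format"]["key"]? 6379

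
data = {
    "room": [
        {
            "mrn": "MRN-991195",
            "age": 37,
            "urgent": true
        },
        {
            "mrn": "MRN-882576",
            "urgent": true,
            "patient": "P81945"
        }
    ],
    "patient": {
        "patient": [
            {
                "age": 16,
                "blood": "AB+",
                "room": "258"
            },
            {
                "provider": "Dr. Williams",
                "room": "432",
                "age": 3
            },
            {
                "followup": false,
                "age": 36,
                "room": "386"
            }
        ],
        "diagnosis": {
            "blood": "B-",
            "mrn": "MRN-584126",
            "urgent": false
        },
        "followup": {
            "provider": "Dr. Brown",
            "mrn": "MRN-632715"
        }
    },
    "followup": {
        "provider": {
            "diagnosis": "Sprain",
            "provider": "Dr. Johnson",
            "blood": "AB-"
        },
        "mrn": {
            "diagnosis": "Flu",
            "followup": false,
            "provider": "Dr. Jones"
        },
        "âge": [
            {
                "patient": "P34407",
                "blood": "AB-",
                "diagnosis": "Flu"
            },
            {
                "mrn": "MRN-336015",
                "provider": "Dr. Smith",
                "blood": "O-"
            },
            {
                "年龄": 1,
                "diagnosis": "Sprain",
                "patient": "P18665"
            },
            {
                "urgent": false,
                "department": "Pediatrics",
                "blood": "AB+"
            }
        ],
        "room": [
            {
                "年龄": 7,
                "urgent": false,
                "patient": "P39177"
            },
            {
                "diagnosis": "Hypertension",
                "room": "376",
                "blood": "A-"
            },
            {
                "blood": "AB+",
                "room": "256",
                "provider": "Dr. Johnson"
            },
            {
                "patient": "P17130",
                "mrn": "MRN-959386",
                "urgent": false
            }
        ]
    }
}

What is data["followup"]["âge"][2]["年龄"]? 1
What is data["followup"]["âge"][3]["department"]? "Pediatrics"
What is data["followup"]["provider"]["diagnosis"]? "Sprain"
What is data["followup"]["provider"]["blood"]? "AB-"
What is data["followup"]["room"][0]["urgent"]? False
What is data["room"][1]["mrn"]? "MRN-882576"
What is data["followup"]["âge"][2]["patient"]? "P18665"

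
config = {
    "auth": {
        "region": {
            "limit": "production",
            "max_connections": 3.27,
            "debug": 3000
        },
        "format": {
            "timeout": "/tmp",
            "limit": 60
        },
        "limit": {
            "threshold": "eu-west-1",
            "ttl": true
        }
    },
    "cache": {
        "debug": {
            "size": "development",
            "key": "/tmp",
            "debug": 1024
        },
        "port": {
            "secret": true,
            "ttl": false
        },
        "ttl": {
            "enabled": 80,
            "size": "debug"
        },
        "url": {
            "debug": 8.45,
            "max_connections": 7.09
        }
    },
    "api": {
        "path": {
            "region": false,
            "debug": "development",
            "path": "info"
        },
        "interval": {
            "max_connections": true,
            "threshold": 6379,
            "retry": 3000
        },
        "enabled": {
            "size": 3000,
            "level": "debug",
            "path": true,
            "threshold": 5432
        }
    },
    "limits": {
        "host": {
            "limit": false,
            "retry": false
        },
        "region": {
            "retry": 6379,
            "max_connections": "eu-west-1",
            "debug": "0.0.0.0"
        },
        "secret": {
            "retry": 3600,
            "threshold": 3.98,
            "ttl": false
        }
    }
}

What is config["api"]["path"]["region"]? False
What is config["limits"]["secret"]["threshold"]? 3.98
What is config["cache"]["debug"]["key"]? "/tmp"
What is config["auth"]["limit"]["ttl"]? True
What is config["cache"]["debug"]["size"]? "development"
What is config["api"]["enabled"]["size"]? 3000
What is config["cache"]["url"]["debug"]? 8.45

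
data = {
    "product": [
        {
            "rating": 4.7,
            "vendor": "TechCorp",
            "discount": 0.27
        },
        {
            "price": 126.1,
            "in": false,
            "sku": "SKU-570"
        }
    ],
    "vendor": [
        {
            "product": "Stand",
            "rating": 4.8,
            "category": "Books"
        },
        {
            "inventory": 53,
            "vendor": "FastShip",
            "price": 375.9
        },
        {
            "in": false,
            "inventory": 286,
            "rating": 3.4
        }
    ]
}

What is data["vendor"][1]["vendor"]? "FastShip"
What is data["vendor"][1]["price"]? 375.9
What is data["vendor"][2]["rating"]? 3.4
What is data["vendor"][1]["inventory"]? 53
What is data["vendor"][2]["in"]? False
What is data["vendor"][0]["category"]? "Books"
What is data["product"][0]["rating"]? 4.7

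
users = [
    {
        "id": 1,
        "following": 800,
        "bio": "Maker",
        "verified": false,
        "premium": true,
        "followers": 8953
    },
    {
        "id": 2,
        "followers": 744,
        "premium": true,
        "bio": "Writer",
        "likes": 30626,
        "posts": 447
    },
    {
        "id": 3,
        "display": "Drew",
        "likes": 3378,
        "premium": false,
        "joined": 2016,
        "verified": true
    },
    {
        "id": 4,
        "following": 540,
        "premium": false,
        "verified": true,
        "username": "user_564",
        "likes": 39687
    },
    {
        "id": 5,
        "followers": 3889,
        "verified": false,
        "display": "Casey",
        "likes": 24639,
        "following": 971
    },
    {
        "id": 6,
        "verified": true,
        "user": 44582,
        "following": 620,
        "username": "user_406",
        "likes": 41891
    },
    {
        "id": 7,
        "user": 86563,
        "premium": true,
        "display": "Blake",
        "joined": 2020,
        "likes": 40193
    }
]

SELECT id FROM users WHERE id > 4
[5, 6, 7]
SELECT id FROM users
[1, 2, 3, 4, 5, 6, 7]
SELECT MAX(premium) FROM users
True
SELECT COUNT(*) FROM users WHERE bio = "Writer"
1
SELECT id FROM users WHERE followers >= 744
[1, 2, 5]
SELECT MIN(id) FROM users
1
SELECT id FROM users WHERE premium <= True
[1, 2, 3, 4, 7]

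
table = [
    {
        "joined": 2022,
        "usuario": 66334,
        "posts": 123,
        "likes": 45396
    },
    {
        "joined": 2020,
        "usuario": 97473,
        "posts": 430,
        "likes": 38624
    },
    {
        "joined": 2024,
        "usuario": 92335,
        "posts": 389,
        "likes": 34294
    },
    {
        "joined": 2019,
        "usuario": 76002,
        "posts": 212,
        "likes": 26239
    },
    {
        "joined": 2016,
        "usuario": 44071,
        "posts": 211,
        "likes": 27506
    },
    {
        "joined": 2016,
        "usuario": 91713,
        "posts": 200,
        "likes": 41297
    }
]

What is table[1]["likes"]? 38624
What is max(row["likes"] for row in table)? 45396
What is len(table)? 6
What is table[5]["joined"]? 2016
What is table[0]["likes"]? 45396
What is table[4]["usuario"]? 44071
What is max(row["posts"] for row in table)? 430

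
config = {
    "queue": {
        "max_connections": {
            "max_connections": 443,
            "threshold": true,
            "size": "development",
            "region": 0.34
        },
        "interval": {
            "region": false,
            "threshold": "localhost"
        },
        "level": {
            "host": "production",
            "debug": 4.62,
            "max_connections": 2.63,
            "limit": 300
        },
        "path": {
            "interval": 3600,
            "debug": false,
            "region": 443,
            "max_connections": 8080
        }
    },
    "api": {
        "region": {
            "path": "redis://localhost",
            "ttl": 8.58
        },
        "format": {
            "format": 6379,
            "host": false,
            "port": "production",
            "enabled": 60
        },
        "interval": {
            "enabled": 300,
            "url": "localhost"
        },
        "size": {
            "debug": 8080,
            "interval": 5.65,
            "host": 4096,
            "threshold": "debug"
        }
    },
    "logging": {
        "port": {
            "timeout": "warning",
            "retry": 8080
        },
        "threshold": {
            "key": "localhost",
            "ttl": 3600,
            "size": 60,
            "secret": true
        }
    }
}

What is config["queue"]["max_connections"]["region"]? 0.34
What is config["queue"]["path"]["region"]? 443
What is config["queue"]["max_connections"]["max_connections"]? 443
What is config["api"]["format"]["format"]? 6379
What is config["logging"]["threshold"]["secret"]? True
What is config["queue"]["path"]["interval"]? 3600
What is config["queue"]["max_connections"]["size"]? "development"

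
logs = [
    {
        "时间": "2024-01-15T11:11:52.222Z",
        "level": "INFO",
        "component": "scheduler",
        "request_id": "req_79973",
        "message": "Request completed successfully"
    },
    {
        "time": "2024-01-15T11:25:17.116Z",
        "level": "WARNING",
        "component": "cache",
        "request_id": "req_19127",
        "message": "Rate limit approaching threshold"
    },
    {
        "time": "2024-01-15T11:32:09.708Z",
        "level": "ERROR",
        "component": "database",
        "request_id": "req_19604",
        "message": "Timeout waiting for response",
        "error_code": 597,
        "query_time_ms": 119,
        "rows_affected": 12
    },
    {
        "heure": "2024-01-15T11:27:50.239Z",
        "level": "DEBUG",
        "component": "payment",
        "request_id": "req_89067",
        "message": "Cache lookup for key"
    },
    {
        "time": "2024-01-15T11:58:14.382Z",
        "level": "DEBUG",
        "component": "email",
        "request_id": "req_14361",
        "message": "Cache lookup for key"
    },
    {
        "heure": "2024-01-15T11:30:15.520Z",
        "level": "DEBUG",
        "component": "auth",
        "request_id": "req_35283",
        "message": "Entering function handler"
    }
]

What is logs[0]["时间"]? "2024-01-15T11:11:52.222Z"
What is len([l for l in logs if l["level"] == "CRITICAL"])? 0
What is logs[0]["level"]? "INFO"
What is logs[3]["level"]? "DEBUG"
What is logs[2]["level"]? "ERROR"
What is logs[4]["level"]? "DEBUG"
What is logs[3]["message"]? "Cache lookup for key"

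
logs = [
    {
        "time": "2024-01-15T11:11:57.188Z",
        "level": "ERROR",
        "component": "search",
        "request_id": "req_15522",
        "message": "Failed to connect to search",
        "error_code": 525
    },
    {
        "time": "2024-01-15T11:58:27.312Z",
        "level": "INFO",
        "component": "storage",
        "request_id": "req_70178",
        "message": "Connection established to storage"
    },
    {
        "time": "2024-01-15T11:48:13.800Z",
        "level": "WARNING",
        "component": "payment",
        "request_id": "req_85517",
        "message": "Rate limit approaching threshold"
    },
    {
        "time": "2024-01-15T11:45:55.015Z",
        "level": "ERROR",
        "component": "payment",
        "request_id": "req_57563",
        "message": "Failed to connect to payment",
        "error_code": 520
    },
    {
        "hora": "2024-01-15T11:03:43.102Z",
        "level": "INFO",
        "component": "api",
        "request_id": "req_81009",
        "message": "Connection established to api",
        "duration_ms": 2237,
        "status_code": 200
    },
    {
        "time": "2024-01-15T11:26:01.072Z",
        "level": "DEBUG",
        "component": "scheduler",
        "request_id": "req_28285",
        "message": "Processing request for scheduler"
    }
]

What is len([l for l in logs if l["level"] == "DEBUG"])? 1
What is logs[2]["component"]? "payment"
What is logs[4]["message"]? "Connection established to api"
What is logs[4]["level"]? "INFO"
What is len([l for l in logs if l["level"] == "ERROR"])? 2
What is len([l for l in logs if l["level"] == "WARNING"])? 1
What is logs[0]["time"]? "2024-01-15T11:11:57.188Z"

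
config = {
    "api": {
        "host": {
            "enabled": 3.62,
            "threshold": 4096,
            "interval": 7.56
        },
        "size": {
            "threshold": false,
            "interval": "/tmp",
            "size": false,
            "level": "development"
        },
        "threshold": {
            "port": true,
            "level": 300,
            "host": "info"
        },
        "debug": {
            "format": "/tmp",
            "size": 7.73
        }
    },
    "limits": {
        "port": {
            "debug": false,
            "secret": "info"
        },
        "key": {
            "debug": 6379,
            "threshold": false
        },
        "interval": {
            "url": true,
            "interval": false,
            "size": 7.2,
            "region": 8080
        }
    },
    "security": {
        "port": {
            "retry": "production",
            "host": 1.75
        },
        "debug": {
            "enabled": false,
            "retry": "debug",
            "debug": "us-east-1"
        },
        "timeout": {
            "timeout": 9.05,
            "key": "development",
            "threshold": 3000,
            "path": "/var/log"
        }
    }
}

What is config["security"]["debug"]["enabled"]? False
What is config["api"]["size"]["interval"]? "/tmp"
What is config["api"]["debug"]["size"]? 7.73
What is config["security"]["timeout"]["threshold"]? 3000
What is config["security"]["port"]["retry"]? "production"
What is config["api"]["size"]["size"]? False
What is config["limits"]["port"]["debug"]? False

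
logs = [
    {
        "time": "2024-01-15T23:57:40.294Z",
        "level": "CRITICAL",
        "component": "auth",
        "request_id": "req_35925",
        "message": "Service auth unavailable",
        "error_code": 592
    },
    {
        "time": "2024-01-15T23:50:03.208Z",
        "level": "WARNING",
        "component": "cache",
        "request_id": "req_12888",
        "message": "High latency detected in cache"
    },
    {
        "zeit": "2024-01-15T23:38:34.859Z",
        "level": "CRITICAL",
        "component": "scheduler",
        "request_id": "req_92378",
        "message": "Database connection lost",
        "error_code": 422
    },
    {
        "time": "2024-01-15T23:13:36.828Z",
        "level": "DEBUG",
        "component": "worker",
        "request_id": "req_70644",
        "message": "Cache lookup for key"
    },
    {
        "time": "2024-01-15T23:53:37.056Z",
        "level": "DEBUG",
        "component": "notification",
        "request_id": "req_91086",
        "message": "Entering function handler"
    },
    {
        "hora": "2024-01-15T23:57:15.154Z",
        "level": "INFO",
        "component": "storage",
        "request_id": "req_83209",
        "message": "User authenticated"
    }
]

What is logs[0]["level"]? "CRITICAL"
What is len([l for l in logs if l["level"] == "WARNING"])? 1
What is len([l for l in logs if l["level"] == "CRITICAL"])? 2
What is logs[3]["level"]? "DEBUG"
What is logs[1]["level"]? "WARNING"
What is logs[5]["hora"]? "2024-01-15T23:57:15.154Z"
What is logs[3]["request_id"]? "req_70644"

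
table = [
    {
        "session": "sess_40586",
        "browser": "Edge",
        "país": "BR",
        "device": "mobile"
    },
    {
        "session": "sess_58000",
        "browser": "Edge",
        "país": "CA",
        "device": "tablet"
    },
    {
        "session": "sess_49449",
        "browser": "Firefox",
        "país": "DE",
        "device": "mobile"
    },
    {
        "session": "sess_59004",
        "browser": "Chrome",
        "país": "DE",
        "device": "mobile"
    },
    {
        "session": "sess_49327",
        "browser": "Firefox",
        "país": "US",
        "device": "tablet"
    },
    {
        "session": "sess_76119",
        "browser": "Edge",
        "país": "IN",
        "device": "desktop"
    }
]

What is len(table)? 6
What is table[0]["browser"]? "Edge"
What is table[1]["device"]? "tablet"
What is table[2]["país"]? "DE"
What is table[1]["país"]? "CA"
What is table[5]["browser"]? "Edge"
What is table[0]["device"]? "mobile"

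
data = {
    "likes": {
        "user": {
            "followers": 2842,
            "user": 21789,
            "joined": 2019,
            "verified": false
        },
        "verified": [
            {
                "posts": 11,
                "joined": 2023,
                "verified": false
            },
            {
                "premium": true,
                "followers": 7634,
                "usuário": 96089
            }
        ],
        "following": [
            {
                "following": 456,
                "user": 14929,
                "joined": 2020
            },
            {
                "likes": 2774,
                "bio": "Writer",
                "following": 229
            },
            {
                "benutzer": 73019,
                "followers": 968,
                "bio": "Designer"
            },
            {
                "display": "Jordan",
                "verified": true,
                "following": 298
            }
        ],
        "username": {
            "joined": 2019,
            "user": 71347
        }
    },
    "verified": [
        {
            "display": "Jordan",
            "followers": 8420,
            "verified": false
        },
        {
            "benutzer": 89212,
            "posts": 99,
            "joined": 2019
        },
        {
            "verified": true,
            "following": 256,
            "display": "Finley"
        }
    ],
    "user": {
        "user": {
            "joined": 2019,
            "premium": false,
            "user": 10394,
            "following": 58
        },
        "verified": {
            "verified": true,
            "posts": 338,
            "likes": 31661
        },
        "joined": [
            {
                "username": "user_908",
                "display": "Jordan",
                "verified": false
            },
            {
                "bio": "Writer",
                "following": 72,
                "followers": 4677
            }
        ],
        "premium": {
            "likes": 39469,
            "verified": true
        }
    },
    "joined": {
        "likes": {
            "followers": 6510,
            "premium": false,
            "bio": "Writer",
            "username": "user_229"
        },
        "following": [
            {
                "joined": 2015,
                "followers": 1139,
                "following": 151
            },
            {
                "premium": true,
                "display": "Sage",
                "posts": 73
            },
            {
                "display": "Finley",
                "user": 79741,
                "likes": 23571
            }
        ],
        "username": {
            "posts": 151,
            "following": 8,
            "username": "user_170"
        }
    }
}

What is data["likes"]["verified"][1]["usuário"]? 96089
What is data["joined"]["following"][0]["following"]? 151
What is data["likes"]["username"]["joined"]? 2019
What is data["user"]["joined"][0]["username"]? "user_908"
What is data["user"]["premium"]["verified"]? True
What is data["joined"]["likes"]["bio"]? "Writer"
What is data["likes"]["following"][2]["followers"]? 968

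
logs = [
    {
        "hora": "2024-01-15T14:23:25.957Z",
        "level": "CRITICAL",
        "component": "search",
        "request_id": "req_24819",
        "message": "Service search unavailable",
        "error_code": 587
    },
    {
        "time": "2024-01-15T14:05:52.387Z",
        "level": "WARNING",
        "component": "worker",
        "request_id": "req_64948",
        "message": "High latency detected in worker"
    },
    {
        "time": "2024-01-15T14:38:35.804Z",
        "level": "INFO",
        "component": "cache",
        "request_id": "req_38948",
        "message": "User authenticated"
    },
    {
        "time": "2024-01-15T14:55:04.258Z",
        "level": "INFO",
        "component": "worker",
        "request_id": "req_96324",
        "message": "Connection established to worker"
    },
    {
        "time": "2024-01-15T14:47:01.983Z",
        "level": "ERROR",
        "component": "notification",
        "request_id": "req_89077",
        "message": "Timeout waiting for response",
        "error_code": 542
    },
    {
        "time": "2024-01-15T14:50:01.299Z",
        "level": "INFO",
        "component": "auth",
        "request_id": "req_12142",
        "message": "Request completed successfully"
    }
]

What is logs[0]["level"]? "CRITICAL"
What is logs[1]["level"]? "WARNING"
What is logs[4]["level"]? "ERROR"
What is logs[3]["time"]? "2024-01-15T14:55:04.258Z"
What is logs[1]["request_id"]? "req_64948"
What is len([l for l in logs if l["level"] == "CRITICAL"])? 1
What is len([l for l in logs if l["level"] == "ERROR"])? 1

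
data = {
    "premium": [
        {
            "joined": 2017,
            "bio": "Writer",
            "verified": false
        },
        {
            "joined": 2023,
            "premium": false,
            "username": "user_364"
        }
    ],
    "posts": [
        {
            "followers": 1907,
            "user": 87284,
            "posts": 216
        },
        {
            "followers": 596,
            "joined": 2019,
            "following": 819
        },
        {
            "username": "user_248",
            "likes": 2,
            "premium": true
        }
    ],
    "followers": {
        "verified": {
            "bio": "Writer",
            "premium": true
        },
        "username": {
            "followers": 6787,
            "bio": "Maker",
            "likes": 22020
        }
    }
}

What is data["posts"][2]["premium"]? True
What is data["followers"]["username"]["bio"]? "Maker"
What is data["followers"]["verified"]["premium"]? True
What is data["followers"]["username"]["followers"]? 6787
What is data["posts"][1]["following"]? 819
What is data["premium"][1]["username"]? "user_364"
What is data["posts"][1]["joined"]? 2019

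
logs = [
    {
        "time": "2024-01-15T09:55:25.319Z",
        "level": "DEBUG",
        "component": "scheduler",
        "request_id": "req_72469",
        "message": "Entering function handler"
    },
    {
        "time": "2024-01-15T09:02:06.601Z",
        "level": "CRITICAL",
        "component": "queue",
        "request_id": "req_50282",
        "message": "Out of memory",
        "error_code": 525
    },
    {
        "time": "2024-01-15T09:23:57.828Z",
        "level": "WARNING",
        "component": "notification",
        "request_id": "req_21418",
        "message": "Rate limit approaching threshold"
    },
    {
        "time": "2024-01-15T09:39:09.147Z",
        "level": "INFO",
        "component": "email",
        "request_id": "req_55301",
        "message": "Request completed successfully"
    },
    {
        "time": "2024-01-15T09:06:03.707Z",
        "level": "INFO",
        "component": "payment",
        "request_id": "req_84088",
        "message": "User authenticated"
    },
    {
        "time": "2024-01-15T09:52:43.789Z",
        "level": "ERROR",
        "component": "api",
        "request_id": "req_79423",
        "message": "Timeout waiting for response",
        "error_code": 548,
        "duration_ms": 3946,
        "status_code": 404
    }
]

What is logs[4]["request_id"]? "req_84088"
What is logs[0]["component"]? "scheduler"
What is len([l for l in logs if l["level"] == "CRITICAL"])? 1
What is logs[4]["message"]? "User authenticated"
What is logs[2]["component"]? "notification"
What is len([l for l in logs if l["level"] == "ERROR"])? 1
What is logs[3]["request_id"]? "req_55301"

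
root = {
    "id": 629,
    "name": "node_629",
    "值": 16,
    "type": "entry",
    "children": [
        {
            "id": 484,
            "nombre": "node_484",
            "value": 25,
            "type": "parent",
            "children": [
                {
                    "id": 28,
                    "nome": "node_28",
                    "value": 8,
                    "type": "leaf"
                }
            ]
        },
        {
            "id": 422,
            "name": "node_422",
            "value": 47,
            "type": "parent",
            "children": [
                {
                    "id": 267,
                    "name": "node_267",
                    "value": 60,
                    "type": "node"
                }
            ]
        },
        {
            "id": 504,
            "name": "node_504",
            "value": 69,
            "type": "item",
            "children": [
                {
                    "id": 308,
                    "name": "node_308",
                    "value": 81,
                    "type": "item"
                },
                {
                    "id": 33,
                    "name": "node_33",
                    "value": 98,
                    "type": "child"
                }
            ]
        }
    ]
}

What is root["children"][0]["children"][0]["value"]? 8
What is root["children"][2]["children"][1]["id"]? 33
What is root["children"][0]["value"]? 25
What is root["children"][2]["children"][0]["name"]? "node_308"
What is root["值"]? 16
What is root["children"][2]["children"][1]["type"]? "child"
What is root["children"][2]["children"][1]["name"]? "node_33"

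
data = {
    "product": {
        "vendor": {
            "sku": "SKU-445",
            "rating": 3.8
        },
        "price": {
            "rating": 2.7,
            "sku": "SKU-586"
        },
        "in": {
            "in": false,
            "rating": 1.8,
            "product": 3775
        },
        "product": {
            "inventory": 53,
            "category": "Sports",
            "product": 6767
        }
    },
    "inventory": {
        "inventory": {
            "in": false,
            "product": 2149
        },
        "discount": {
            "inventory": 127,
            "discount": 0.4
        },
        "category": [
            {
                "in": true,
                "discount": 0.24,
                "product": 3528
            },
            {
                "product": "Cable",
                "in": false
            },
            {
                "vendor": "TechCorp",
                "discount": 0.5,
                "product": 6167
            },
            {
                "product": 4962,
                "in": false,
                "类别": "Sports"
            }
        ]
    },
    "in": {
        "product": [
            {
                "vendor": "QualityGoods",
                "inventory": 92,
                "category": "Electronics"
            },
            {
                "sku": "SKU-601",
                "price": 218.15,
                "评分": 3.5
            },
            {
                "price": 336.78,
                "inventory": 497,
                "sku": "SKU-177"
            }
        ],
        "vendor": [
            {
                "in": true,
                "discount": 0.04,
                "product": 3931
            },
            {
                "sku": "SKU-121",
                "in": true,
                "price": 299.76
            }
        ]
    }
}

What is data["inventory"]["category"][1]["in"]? False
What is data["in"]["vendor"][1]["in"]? True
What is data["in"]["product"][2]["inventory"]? 497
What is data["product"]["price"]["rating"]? 2.7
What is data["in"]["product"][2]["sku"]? "SKU-177"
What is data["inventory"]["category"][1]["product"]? "Cable"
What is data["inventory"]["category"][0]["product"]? 3528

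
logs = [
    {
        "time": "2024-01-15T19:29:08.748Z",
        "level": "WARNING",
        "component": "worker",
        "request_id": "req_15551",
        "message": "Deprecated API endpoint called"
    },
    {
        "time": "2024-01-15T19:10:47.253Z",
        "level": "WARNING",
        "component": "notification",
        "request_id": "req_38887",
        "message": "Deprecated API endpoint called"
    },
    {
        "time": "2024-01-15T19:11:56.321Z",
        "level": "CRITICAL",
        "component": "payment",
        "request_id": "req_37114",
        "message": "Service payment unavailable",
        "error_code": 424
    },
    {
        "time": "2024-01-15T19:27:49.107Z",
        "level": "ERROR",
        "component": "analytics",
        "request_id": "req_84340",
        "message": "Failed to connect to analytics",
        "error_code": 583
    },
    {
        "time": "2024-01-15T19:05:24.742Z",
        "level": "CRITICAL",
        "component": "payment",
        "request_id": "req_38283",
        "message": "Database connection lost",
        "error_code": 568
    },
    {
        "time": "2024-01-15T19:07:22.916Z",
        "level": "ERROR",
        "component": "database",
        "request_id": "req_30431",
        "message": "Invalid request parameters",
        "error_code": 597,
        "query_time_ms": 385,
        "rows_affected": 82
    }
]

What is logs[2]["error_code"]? 424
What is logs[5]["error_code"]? 597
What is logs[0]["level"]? "WARNING"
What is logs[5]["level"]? "ERROR"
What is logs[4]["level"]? "CRITICAL"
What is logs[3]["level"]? "ERROR"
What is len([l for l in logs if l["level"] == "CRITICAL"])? 2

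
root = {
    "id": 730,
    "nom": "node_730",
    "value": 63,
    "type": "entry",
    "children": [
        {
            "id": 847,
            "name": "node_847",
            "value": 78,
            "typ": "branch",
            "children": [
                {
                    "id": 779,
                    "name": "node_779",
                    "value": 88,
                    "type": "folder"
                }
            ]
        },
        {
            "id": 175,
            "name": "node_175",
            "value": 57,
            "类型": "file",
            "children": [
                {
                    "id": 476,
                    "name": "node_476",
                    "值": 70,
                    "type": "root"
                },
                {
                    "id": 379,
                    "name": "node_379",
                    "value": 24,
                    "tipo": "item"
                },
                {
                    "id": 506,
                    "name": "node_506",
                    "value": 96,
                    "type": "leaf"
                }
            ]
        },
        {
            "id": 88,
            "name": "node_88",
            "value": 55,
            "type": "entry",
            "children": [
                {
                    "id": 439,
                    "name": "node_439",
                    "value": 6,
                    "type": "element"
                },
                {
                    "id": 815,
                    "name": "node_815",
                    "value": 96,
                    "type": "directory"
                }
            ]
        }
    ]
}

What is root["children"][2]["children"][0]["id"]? 439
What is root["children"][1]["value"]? 57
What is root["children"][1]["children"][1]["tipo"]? "item"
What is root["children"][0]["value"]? 78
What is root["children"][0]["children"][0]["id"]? 779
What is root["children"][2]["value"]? 55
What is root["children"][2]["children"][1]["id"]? 815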